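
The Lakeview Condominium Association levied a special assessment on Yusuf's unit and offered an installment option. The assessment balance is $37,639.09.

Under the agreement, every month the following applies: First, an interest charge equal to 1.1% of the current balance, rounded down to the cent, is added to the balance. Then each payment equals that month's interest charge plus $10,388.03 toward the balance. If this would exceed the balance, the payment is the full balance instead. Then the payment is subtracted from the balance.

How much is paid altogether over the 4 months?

Month 1: $37,639.09 +$414.02 interest = $38,053.11; pay $10,802.05 → $27,251.06
Month 2: $27,251.06 +$299.76 interest = $27,550.82; pay $10,687.79 → $16,863.03
Month 3: $16,863.03 +$185.49 interest = $17,048.52; pay $10,573.52 → $6,475.00
Month 4: $6,475.00 +$71.22 interest = $6,546.22; pay $6,546.22 → $0.00
Total paid: $38,609.58

$38,609.58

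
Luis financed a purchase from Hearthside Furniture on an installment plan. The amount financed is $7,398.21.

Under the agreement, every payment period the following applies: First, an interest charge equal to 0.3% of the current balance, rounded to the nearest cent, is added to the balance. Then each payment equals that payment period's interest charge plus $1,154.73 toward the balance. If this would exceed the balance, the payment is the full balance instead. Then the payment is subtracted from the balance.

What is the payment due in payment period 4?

$1,166.53

Payment period 1: opening $7,398.21; interest $22.19 → $7,420.40; payment $1,176.92; balance $6,243.48
Payment period 2: opening $6,243.48; interest $18.73 → $6,262.21; payment $1,173.46; balance $5,088.75
Payment period 3: opening $5,088.75; interest $15.27 → $5,104.02; payment $1,170.00; balance $3,934.02
Payment period 4: opening $3,934.02; interest $11.80 → $3,945.82; payment $1,166.53; balance $2,779.29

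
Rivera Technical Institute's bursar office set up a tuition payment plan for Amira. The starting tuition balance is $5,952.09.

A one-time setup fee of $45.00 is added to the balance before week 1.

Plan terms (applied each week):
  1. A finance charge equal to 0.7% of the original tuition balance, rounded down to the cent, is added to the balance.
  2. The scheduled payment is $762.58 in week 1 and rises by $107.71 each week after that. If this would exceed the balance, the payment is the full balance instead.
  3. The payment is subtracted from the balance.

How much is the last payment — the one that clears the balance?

Week 1: opening $5,997.09; interest $41.66 → $6,038.75; payment $762.58; balance $5,276.17
Week 2: opening $5,276.17; interest $41.66 → $5,317.83; payment $870.29; balance $4,447.54
Week 3: opening $4,447.54; interest $41.66 → $4,489.20; payment $978.00; balance $3,511.20
Week 4: opening $3,511.20; interest $41.66 → $3,552.86; payment $1,085.71; balance $2,467.15
Week 5: opening $2,467.15; interest $41.66 → $2,508.81; payment $1,193.42; balance $1,315.39
Week 6: opening $1,315.39; interest $41.66 → $1,357.05; payment $1,301.13; balance $55.92
Week 7: opening $55.92; interest $41.66 → $97.58; payment $97.58; balance $0.00

$97.58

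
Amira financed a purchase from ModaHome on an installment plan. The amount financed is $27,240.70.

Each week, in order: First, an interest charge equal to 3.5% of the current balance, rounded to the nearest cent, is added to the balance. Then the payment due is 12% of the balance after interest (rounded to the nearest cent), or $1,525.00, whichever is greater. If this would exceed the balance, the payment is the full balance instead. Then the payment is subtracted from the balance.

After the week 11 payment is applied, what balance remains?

$9,483.16

Week 1: opening $27,240.70; interest $953.42 → $28,194.12; payment $3,383.29; balance $24,810.83
Week 2: opening $24,810.83; interest $868.38 → $25,679.21; payment $3,081.51; balance $22,597.70
Week 3: opening $22,597.70; interest $790.92 → $23,388.62; payment $2,806.63; balance $20,581.99
Week 4: opening $20,581.99; interest $720.37 → $21,302.36; payment $2,556.28; balance $18,746.08
Week 5: opening $18,746.08; interest $656.11 → $19,402.19; payment $2,328.26; balance $17,073.93
Week 6: opening $17,073.93; interest $597.59 → $17,671.52; payment $2,120.58; balance $15,550.94
Week 7: opening $15,550.94; interest $544.28 → $16,095.22; payment $1,931.43; balance $14,163.79
Week 8: opening $14,163.79; interest $495.73 → $14,659.52; payment $1,759.14; balance $12,900.38
Week 9: opening $12,900.38; interest $451.51 → $13,351.89; payment $1,602.23; balance $11,749.66
Week 10: opening $11,749.66; interest $411.24 → $12,160.90; payment $1,525.00; balance $10,635.90
Week 11: opening $10,635.90; interest $372.26 → $11,008.16; payment $1,525.00; balance $9,483.16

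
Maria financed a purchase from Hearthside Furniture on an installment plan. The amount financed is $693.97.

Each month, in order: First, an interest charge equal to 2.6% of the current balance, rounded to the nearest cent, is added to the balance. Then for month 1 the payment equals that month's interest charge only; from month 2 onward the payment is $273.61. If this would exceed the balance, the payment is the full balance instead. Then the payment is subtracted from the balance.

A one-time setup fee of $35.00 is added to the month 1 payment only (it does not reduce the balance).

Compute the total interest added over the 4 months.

$52.06

Month 1: opening $693.97; interest $18.04 → $712.01; payment $18.04 (+ $35.00 fee); balance $693.97
Month 2: opening $693.97; interest $18.04 → $712.01; payment $273.61; balance $438.40
Month 3: opening $438.40; interest $11.40 → $449.80; payment $273.61; balance $176.19
Month 4: opening $176.19; interest $4.58 → $180.77; payment $180.77; balance $0.00
Total interest: $18.04 + $18.04 + $11.40 + $4.58 = $52.06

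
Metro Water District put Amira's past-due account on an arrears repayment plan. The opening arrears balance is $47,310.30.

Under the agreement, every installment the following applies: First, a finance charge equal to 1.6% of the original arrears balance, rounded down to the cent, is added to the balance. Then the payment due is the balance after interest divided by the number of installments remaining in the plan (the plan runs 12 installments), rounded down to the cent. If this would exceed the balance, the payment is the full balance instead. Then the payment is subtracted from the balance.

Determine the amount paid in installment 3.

# | Opening | Interest | Payment | End bal
1 | $47,310.30 | $756.96 | $4,005.60 | $44,061.66
2 | $44,061.66 | $756.96 | $4,074.42 | $40,744.20
3 | $40,744.20 | $756.96 | $4,150.11 | $37,351.05

$4,150.11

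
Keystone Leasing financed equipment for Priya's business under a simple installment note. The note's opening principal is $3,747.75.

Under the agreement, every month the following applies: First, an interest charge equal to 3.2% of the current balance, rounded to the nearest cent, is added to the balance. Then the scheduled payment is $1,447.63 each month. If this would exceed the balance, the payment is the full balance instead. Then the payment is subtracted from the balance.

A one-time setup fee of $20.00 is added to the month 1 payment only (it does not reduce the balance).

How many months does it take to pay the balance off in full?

3

Month 1: $3,747.75 +$119.93 interest = $3,867.68; pay $1,447.63 (+ $20.00 fee) → $2,420.05
Month 2: $2,420.05 +$77.44 interest = $2,497.49; pay $1,447.63 → $1,049.86
Month 3: $1,049.86 +$33.60 interest = $1,083.46; pay $1,083.46 → $0.00
Balance reaches $0.00 in month 3.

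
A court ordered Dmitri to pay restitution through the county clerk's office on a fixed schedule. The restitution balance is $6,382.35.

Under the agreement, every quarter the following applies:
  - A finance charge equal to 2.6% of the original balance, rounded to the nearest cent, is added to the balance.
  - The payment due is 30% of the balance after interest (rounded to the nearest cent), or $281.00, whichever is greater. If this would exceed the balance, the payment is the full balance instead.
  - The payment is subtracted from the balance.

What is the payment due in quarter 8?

Quarter 1: opening $6,382.35; interest $165.94 → $6,548.29; payment $1,964.49; balance $4,583.80
Quarter 2: opening $4,583.80; interest $165.94 → $4,749.74; payment $1,424.92; balance $3,324.82
Quarter 3: opening $3,324.82; interest $165.94 → $3,490.76; payment $1,047.23; balance $2,443.53
Quarter 4: opening $2,443.53; interest $165.94 → $2,609.47; payment $782.84; balance $1,826.63
Quarter 5: opening $1,826.63; interest $165.94 → $1,992.57; payment $597.77; balance $1,394.80
Quarter 6: opening $1,394.80; interest $165.94 → $1,560.74; payment $468.22; balance $1,092.52
Quarter 7: opening $1,092.52; interest $165.94 → $1,258.46; payment $377.54; balance $880.92
Quarter 8: opening $880.92; interest $165.94 → $1,046.86; payment $314.06; balance $732.80

$314.06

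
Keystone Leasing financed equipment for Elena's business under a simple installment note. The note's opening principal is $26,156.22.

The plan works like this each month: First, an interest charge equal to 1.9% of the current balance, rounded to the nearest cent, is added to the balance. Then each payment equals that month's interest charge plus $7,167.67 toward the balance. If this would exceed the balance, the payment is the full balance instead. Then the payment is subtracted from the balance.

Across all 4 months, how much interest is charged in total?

Month 1: opening $26,156.22; interest $496.97 → $26,653.19; payment $7,664.64; balance $18,988.55
Month 2: opening $18,988.55; interest $360.78 → $19,349.33; payment $7,528.45; balance $11,820.88
Month 3: opening $11,820.88; interest $224.60 → $12,045.48; payment $7,392.27; balance $4,653.21
Month 4: opening $4,653.21; interest $88.41 → $4,741.62; payment $4,741.62; balance $0.00
Total interest: $496.97 + $360.78 + $224.60 + $88.41 = $1,170.76

$1,170.76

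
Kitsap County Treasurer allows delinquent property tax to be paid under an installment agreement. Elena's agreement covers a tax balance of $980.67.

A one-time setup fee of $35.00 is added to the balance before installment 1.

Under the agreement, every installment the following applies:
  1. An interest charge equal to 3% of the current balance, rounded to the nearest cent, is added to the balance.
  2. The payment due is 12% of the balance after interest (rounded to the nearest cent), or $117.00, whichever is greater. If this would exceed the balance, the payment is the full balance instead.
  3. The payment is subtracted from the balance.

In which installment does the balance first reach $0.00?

11

Installment 1: $1,015.67 +$30.47 interest = $1,046.14; pay $125.54 → $920.60
Installment 2: $920.60 +$27.62 interest = $948.22; pay $117.00 → $831.22
Installment 3: $831.22 +$24.94 interest = $856.16; pay $117.00 → $739.16
Installment 4: $739.16 +$22.17 interest = $761.33; pay $117.00 → $644.33
Installment 5: $644.33 +$19.33 interest = $663.66; pay $117.00 → $546.66
Installment 6: $546.66 +$16.40 interest = $563.06; pay $117.00 → $446.06
Installment 7: $446.06 +$13.38 interest = $459.44; pay $117.00 → $342.44
Installment 8: $342.44 +$10.27 interest = $352.71; pay $117.00 → $235.71
Installment 9: $235.71 +$7.07 interest = $242.78; pay $117.00 → $125.78
Installment 10: $125.78 +$3.77 interest = $129.55; pay $117.00 → $12.55
Installment 11: $12.55 +$0.38 interest = $12.93; pay $12.93 → $0.00
Balance reaches $0.00 in installment 11.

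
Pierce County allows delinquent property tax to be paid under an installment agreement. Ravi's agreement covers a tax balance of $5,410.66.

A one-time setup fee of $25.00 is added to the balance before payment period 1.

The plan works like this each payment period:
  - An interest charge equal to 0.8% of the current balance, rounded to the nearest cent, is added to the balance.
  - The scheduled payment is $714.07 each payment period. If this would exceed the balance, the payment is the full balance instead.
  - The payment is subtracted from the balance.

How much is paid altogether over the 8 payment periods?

$5,630.91

Payment period 1: opening $5,435.66; interest $43.49 → $5,479.15; payment $714.07; balance $4,765.08
Payment period 2: opening $4,765.08; interest $38.12 → $4,803.20; payment $714.07; balance $4,089.13
Payment period 3: opening $4,089.13; interest $32.71 → $4,121.84; payment $714.07; balance $3,407.77
Payment period 4: opening $3,407.77; interest $27.26 → $3,435.03; payment $714.07; balance $2,720.96
Payment period 5: opening $2,720.96; interest $21.77 → $2,742.73; payment $714.07; balance $2,028.66
Payment period 6: opening $2,028.66; interest $16.23 → $2,044.89; payment $714.07; balance $1,330.82
Payment period 7: opening $1,330.82; interest $10.65 → $1,341.47; payment $714.07; balance $627.40
Payment period 8: opening $627.40; interest $5.02 → $632.42; payment $632.42; balance $0.00
Total paid: $5,630.91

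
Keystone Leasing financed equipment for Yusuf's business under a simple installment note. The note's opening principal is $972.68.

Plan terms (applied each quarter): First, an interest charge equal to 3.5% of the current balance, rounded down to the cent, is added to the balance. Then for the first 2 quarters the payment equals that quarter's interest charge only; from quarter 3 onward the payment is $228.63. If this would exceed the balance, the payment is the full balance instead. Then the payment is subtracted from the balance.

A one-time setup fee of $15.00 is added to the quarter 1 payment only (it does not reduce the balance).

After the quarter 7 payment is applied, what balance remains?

$0.00

# | Opening | Interest | Payment | Fee | End bal
1 | $972.68 | $34.04 | $34.04 | $15.00 | $972.68
2 | $972.68 | $34.04 | $34.04 | — | $972.68
3 | $972.68 | $34.04 | $228.63 | — | $778.09
4 | $778.09 | $27.23 | $228.63 | — | $576.69
5 | $576.69 | $20.18 | $228.63 | — | $368.24
6 | $368.24 | $12.88 | $228.63 | — | $152.49
7 | $152.49 | $5.33 | $157.82 | — | $0.00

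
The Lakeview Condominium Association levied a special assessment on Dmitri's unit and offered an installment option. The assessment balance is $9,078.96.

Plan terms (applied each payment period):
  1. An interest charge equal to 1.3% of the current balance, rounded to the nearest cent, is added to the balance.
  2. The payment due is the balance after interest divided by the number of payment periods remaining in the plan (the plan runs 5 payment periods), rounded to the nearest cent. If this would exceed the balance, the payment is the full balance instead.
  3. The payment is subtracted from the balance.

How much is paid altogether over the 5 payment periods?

# | Opening | Interest | Payment | End bal
1 | $9,078.96 | $118.03 | $1,839.40 | $7,357.59
2 | $7,357.59 | $95.65 | $1,863.31 | $5,589.93
3 | $5,589.93 | $72.67 | $1,887.53 | $3,775.07
4 | $3,775.07 | $49.08 | $1,912.08 | $1,912.07
5 | $1,912.07 | $24.86 | $1,936.93 | $0.00
Total paid: $9,439.25

$9,439.25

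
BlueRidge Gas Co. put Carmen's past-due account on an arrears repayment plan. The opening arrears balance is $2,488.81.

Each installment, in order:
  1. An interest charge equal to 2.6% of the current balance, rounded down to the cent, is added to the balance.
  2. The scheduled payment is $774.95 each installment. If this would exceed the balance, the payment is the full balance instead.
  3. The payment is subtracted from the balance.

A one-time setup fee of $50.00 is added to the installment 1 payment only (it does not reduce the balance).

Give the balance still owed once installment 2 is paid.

Installment 1: $2,488.81 +$64.70 interest = $2,553.51; pay $774.95 (+ $50.00 fee) → $1,778.56
Installment 2: $1,778.56 +$46.24 interest = $1,824.80; pay $774.95 → $1,049.85

$1,049.85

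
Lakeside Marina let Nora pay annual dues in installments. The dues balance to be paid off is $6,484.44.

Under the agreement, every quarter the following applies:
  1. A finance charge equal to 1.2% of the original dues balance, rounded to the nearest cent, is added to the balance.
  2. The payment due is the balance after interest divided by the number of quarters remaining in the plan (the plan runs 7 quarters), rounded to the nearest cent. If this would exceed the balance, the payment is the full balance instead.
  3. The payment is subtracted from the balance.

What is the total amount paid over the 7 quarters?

Quarter 1: $6,484.44 +$77.81 interest = $6,562.25; pay $937.46 → $5,624.79
Quarter 2: $5,624.79 +$77.81 interest = $5,702.60; pay $950.43 → $4,752.17
Quarter 3: $4,752.17 +$77.81 interest = $4,829.98; pay $966.00 → $3,863.98
Quarter 4: $3,863.98 +$77.81 interest = $3,941.79; pay $985.45 → $2,956.34
Quarter 5: $2,956.34 +$77.81 interest = $3,034.15; pay $1,011.38 → $2,022.77
Quarter 6: $2,022.77 +$77.81 interest = $2,100.58; pay $1,050.29 → $1,050.29
Quarter 7: $1,050.29 +$77.81 interest = $1,128.10; pay $1,128.10 → $0.00
Total paid: $7,029.11

$7,029.11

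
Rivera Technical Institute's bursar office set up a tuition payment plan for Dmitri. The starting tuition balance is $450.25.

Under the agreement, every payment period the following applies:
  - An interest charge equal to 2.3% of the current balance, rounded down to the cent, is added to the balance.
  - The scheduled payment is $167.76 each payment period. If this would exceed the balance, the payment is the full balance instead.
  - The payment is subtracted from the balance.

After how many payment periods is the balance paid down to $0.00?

3

# | Opening | Interest | Payment | End bal
1 | $450.25 | $10.35 | $167.76 | $292.84
2 | $292.84 | $6.73 | $167.76 | $131.81
3 | $131.81 | $3.03 | $134.84 | $0.00
Balance reaches $0.00 in payment period 3.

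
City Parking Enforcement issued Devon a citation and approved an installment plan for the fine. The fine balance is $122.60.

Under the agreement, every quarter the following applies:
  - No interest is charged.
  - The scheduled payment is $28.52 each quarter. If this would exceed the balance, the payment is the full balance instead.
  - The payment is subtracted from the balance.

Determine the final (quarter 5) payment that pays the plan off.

$8.52

Quarter 1: $122.60 − $28.52 → $94.08
Quarter 2: $94.08 − $28.52 → $65.56
Quarter 3: $65.56 − $28.52 → $37.04
Quarter 4: $37.04 − $28.52 → $8.52
Quarter 5: $8.52 − $8.52 → $0.00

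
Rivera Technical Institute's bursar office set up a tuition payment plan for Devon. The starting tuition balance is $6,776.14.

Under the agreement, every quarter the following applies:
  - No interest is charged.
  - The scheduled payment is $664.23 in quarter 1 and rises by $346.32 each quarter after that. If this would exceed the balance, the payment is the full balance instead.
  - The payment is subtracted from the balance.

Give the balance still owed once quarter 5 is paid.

# | Opening | Payment | End bal
1 | $6,776.14 | $664.23 | $6,111.91
2 | $6,111.91 | $1,010.55 | $5,101.36
3 | $5,101.36 | $1,356.87 | $3,744.49
4 | $3,744.49 | $1,703.19 | $2,041.30
5 | $2,041.30 | $2,041.30 | $0.00

$0.00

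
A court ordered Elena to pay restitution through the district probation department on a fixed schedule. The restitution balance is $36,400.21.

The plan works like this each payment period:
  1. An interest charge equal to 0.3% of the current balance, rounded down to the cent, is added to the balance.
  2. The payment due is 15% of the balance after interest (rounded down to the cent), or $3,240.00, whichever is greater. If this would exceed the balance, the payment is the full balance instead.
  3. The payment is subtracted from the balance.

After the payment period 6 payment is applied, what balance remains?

$12,856.01

Payment period 1: opening $36,400.21; interest $109.20 → $36,509.41; payment $5,476.41; balance $31,033.00
Payment period 2: opening $31,033.00; interest $93.09 → $31,126.09; payment $4,668.91; balance $26,457.18
Payment period 3: opening $26,457.18; interest $79.37 → $26,536.55; payment $3,980.48; balance $22,556.07
Payment period 4: opening $22,556.07; interest $67.66 → $22,623.73; payment $3,393.55; balance $19,230.18
Payment period 5: opening $19,230.18; interest $57.69 → $19,287.87; payment $3,240.00; balance $16,047.87
Payment period 6: opening $16,047.87; interest $48.14 → $16,096.01; payment $3,240.00; balance $12,856.01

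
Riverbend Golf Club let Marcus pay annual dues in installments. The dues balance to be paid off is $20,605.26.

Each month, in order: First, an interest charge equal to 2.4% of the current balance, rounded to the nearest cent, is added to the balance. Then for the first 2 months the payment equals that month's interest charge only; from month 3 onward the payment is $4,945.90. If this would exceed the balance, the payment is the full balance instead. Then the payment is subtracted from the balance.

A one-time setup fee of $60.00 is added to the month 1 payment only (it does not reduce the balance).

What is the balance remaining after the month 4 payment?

Month 1: $20,605.26 +$494.53 interest = $21,099.79; pay $494.53 (+ $60.00 fee) → $20,605.26
Month 2: $20,605.26 +$494.53 interest = $21,099.79; pay $494.53 → $20,605.26
Month 3: $20,605.26 +$494.53 interest = $21,099.79; pay $4,945.90 → $16,153.89
Month 4: $16,153.89 +$387.69 interest = $16,541.58; pay $4,945.90 → $11,595.68

$11,595.68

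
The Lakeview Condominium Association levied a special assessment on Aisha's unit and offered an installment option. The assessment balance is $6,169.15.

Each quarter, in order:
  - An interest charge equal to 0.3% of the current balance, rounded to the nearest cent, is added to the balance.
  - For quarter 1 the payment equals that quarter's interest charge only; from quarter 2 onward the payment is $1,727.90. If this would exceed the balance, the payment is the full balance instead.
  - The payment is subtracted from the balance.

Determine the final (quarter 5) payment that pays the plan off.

# | Opening | Interest | Payment | End bal
1 | $6,169.15 | $18.51 | $18.51 | $6,169.15
2 | $6,169.15 | $18.51 | $1,727.90 | $4,459.76
3 | $4,459.76 | $13.38 | $1,727.90 | $2,745.24
4 | $2,745.24 | $8.24 | $1,727.90 | $1,025.58
5 | $1,025.58 | $3.08 | $1,028.66 | $0.00

$1,028.66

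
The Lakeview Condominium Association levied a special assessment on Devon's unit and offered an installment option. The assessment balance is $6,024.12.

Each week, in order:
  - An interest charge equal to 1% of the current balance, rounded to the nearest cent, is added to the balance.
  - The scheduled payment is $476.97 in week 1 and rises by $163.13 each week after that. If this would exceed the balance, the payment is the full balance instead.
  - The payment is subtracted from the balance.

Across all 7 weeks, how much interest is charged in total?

# | Opening | Interest | Payment | End bal
1 | $6,024.12 | $60.24 | $476.97 | $5,607.39
2 | $5,607.39 | $56.07 | $640.10 | $5,023.36
3 | $5,023.36 | $50.23 | $803.23 | $4,270.36
4 | $4,270.36 | $42.70 | $966.36 | $3,346.70
5 | $3,346.70 | $33.47 | $1,129.49 | $2,250.68
6 | $2,250.68 | $22.51 | $1,292.62 | $980.57
7 | $980.57 | $9.81 | $990.38 | $0.00
Total interest: $60.24 + $56.07 + $50.23 + $42.70 + $33.47 + $22.51 + $9.81 = $275.03

$275.03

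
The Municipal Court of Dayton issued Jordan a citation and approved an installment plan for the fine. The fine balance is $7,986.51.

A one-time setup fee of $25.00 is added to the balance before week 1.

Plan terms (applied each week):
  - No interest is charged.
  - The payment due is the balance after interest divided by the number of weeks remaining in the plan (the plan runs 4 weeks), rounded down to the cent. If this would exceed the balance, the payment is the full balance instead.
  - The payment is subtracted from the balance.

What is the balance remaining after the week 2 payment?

$4,005.76

Week 1: $8,011.51 − $2,002.87 → $6,008.64
Week 2: $6,008.64 − $2,002.88 → $4,005.76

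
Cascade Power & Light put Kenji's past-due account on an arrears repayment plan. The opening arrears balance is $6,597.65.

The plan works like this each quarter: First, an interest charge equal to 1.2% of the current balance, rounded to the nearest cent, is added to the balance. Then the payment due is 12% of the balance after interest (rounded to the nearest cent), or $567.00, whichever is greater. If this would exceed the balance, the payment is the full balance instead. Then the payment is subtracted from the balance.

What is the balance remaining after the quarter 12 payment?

# | Opening | Interest | Payment | End bal
1 | $6,597.65 | $79.17 | $801.22 | $5,875.60
2 | $5,875.60 | $70.51 | $713.53 | $5,232.58
3 | $5,232.58 | $62.79 | $635.44 | $4,659.93
4 | $4,659.93 | $55.92 | $567.00 | $4,148.85
5 | $4,148.85 | $49.79 | $567.00 | $3,631.64
6 | $3,631.64 | $43.58 | $567.00 | $3,108.22
7 | $3,108.22 | $37.30 | $567.00 | $2,578.52
8 | $2,578.52 | $30.94 | $567.00 | $2,042.46
9 | $2,042.46 | $24.51 | $567.00 | $1,499.97
10 | $1,499.97 | $18.00 | $567.00 | $950.97
11 | $950.97 | $11.41 | $567.00 | $395.38
12 | $395.38 | $4.74 | $400.12 | $0.00

$0.00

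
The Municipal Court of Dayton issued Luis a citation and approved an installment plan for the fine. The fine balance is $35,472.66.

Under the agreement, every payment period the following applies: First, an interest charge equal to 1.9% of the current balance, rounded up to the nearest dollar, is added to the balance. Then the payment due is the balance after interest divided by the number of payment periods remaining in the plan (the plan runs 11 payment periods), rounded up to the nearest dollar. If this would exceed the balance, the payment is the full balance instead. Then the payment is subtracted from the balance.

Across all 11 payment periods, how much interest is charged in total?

# | Opening | Interest | Payment | End bal
1 | $35,472.66 | $674.00 | $3,287.00 | $32,859.66
2 | $32,859.66 | $625.00 | $3,349.00 | $30,135.66
3 | $30,135.66 | $573.00 | $3,413.00 | $27,295.66
4 | $27,295.66 | $519.00 | $3,477.00 | $24,337.66
5 | $24,337.66 | $463.00 | $3,543.00 | $21,257.66
6 | $21,257.66 | $404.00 | $3,611.00 | $18,050.66
7 | $18,050.66 | $343.00 | $3,679.00 | $14,714.66
8 | $14,714.66 | $280.00 | $3,749.00 | $11,245.66
9 | $11,245.66 | $214.00 | $3,820.00 | $7,639.66
10 | $7,639.66 | $146.00 | $3,893.00 | $3,892.66
11 | $3,892.66 | $74.00 | $3,966.66 | $0.00
Total interest: $674.00 + $625.00 + $573.00 + $519.00 + $463.00 + $404.00 + $343.00 + $280.00 + $214.00 + $146.00 + $74.00 = $4,315.00

$4,315.00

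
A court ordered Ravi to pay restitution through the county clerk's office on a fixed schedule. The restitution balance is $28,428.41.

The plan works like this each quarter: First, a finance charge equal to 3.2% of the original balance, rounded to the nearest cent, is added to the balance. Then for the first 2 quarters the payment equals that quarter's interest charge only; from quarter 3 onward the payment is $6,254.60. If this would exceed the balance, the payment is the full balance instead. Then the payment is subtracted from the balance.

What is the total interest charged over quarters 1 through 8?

$7,277.68

Quarter 1: opening $28,428.41; interest $909.71 → $29,338.12; payment $909.71; balance $28,428.41
Quarter 2: opening $28,428.41; interest $909.71 → $29,338.12; payment $909.71; balance $28,428.41
Quarter 3: opening $28,428.41; interest $909.71 → $29,338.12; payment $6,254.60; balance $23,083.52
Quarter 4: opening $23,083.52; interest $909.71 → $23,993.23; payment $6,254.60; balance $17,738.63
Quarter 5: opening $17,738.63; interest $909.71 → $18,648.34; payment $6,254.60; balance $12,393.74
Quarter 6: opening $12,393.74; interest $909.71 → $13,303.45; payment $6,254.60; balance $7,048.85
Quarter 7: opening $7,048.85; interest $909.71 → $7,958.56; payment $6,254.60; balance $1,703.96
Quarter 8: opening $1,703.96; interest $909.71 → $2,613.67; payment $2,613.67; balance $0.00
Total interest: $909.71 + $909.71 + $909.71 + $909.71 + $909.71 + $909.71 + $909.71 + $909.71 = $7,277.68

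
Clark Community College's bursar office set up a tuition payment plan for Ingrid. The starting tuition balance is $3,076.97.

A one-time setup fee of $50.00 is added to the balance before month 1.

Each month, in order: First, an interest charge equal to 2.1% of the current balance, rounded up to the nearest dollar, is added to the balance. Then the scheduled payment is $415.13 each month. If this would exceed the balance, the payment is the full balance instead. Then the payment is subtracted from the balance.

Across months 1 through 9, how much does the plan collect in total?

Month 1: $3,126.97 +$66.00 interest = $3,192.97; pay $415.13 → $2,777.84
Month 2: $2,777.84 +$59.00 interest = $2,836.84; pay $415.13 → $2,421.71
Month 3: $2,421.71 +$51.00 interest = $2,472.71; pay $415.13 → $2,057.58
Month 4: $2,057.58 +$44.00 interest = $2,101.58; pay $415.13 → $1,686.45
Month 5: $1,686.45 +$36.00 interest = $1,722.45; pay $415.13 → $1,307.32
Month 6: $1,307.32 +$28.00 interest = $1,335.32; pay $415.13 → $920.19
Month 7: $920.19 +$20.00 interest = $940.19; pay $415.13 → $525.06
Month 8: $525.06 +$12.00 interest = $537.06; pay $415.13 → $121.93
Month 9: $121.93 +$3.00 interest = $124.93; pay $124.93 → $0.00
Total paid: $3,445.97

$3,445.97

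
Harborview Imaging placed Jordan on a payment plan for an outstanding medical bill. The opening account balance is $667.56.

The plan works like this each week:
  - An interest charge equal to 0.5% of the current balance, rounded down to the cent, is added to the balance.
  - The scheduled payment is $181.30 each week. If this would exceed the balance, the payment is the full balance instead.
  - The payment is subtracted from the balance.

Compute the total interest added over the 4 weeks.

$7.97

Week 1: $667.56 +$3.33 interest = $670.89; pay $181.30 → $489.59
Week 2: $489.59 +$2.44 interest = $492.03; pay $181.30 → $310.73
Week 3: $310.73 +$1.55 interest = $312.28; pay $181.30 → $130.98
Week 4: $130.98 +$0.65 interest = $131.63; pay $131.63 → $0.00
Total interest: $3.33 + $2.44 + $1.55 + $0.65 = $7.97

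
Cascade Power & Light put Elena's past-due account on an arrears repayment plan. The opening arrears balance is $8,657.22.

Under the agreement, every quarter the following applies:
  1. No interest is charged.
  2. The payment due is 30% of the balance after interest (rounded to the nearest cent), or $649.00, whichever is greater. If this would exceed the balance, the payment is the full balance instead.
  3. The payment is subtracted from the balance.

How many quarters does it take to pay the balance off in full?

Quarter 1: $8,657.22 − $2,597.17 → $6,060.05
Quarter 2: $6,060.05 − $1,818.02 → $4,242.03
Quarter 3: $4,242.03 − $1,272.61 → $2,969.42
Quarter 4: $2,969.42 − $890.83 → $2,078.59
Quarter 5: $2,078.59 − $649.00 → $1,429.59
Quarter 6: $1,429.59 − $649.00 → $780.59
Quarter 7: $780.59 − $649.00 → $131.59
Quarter 8: $131.59 − $131.59 → $0.00
Balance reaches $0.00 in quarter 8.

8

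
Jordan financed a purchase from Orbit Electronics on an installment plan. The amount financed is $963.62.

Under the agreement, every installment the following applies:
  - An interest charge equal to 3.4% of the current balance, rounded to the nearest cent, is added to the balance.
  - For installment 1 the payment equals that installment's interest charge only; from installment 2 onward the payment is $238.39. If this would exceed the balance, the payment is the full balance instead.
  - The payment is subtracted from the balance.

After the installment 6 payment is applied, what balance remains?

$0.00

# | Opening | Interest | Payment | End bal
1 | $963.62 | $32.76 | $32.76 | $963.62
2 | $963.62 | $32.76 | $238.39 | $757.99
3 | $757.99 | $25.77 | $238.39 | $545.37
4 | $545.37 | $18.54 | $238.39 | $325.52
5 | $325.52 | $11.07 | $238.39 | $98.20
6 | $98.20 | $3.34 | $101.54 | $0.00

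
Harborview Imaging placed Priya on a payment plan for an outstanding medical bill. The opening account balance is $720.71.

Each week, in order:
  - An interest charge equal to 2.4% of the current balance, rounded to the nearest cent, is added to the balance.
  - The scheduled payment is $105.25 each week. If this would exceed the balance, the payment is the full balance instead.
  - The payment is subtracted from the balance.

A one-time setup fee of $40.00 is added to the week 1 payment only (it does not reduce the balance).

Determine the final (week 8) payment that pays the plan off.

Week 1: opening $720.71; interest $17.30 → $738.01; payment $105.25 (+ $40.00 fee); balance $632.76
Week 2: opening $632.76; interest $15.19 → $647.95; payment $105.25; balance $542.70
Week 3: opening $542.70; interest $13.02 → $555.72; payment $105.25; balance $450.47
Week 4: opening $450.47; interest $10.81 → $461.28; payment $105.25; balance $356.03
Week 5: opening $356.03; interest $8.54 → $364.57; payment $105.25; balance $259.32
Week 6: opening $259.32; interest $6.22 → $265.54; payment $105.25; balance $160.29
Week 7: opening $160.29; interest $3.85 → $164.14; payment $105.25; balance $58.89
Week 8: opening $58.89; interest $1.41 → $60.30; payment $60.30; balance $0.00

$60.30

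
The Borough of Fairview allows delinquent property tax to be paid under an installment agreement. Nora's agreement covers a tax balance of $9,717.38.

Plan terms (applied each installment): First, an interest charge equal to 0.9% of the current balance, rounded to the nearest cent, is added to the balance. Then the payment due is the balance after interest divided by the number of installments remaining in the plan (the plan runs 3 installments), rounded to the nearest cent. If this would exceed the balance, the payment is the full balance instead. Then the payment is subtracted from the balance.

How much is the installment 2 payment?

Installment 1: opening $9,717.38; interest $87.46 → $9,804.84; payment $3,268.28; balance $6,536.56
Installment 2: opening $6,536.56; interest $58.83 → $6,595.39; payment $3,297.70; balance $3,297.69

$3,297.70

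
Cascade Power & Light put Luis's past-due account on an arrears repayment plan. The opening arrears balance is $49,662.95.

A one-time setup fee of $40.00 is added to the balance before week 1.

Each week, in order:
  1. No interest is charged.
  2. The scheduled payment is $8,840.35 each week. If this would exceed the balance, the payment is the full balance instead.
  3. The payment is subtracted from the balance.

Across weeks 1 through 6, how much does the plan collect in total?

Week 1: $49,702.95 − $8,840.35 → $40,862.60
Week 2: $40,862.60 − $8,840.35 → $32,022.25
Week 3: $32,022.25 − $8,840.35 → $23,181.90
Week 4: $23,181.90 − $8,840.35 → $14,341.55
Week 5: $14,341.55 − $8,840.35 → $5,501.20
Week 6: $5,501.20 − $5,501.20 → $0.00
Total paid: $49,702.95

$49,702.95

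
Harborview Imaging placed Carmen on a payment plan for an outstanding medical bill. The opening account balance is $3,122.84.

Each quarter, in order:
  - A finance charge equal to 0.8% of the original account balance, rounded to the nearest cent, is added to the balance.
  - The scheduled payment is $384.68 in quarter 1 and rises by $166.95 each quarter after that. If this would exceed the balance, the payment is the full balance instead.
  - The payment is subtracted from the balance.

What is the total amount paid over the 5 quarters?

$3,247.74

Quarter 1: $3,122.84 +$24.98 interest = $3,147.82; pay $384.68 → $2,763.14
Quarter 2: $2,763.14 +$24.98 interest = $2,788.12; pay $551.63 → $2,236.49
Quarter 3: $2,236.49 +$24.98 interest = $2,261.47; pay $718.58 → $1,542.89
Quarter 4: $1,542.89 +$24.98 interest = $1,567.87; pay $885.53 → $682.34
Quarter 5: $682.34 +$24.98 interest = $707.32; pay $707.32 → $0.00
Total paid: $3,247.74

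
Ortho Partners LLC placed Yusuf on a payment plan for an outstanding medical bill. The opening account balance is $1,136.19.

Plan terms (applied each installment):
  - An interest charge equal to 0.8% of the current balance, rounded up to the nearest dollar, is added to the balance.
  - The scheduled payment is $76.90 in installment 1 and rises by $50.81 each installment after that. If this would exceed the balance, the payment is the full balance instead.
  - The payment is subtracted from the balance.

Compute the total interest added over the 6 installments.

$42.00

Installment 1: opening $1,136.19; interest $10.00 → $1,146.19; payment $76.90; balance $1,069.29
Installment 2: opening $1,069.29; interest $9.00 → $1,078.29; payment $127.71; balance $950.58
Installment 3: opening $950.58; interest $8.00 → $958.58; payment $178.52; balance $780.06
Installment 4: opening $780.06; interest $7.00 → $787.06; payment $229.33; balance $557.73
Installment 5: opening $557.73; interest $5.00 → $562.73; payment $280.14; balance $282.59
Installment 6: opening $282.59; interest $3.00 → $285.59; payment $285.59; balance $0.00
Total interest: $10.00 + $9.00 + $8.00 + $7.00 + $5.00 + $3.00 = $42.00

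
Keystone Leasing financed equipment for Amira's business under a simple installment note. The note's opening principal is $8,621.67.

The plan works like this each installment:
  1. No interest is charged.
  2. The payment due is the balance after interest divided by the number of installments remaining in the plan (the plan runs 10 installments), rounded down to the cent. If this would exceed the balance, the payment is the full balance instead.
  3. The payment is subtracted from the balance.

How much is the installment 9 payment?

Installment 1: opening $8,621.67; payment $862.16; balance $7,759.51
Installment 2: opening $7,759.51; payment $862.16; balance $6,897.35
Installment 3: opening $6,897.35; payment $862.16; balance $6,035.19
Installment 4: opening $6,035.19; payment $862.17; balance $5,173.02
Installment 5: opening $5,173.02; payment $862.17; balance $4,310.85
Installment 6: opening $4,310.85; payment $862.17; balance $3,448.68
Installment 7: opening $3,448.68; payment $862.17; balance $2,586.51
Installment 8: opening $2,586.51; payment $862.17; balance $1,724.34
Installment 9: opening $1,724.34; payment $862.17; balance $862.17

$862.17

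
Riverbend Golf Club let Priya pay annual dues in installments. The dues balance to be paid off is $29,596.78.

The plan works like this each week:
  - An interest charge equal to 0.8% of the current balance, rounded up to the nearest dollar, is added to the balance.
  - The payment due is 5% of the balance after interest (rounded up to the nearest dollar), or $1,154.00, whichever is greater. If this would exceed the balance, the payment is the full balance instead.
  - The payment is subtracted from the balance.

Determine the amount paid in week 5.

Week 1: opening $29,596.78; interest $237.00 → $29,833.78; payment $1,492.00; balance $28,341.78
Week 2: opening $28,341.78; interest $227.00 → $28,568.78; payment $1,429.00; balance $27,139.78
Week 3: opening $27,139.78; interest $218.00 → $27,357.78; payment $1,368.00; balance $25,989.78
Week 4: opening $25,989.78; interest $208.00 → $26,197.78; payment $1,310.00; balance $24,887.78
Week 5: opening $24,887.78; interest $200.00 → $25,087.78; payment $1,255.00; balance $23,832.78

$1,255.00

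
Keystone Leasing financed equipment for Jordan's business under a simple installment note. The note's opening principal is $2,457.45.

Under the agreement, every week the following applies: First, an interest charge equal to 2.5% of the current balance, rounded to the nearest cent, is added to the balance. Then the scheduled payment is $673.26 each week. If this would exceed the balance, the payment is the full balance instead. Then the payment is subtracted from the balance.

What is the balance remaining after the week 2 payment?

Week 1: opening $2,457.45; interest $61.44 → $2,518.89; payment $673.26; balance $1,845.63
Week 2: opening $1,845.63; interest $46.14 → $1,891.77; payment $673.26; balance $1,218.51

$1,218.51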